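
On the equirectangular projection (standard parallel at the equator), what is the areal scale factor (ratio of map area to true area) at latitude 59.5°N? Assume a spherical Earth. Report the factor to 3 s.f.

In the plate carrée (x = Rλ, y = Rφ), meridians are true-scale (h = 1) and parallels are stretched by k = sec φ.
Areal scale = h·k = 1 × sec φ; at 59.5°, h = 1.000, k = 1.970, so h·k = 1.970.

1.97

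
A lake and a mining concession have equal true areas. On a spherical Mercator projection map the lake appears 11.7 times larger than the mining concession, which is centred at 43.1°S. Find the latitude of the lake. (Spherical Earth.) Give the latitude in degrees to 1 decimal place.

77.7°

Mercator areal scale is sec²φ, so apparent-area ratio = sec²φ₁ / sec²φ₂ = cos²φ₂ / cos²φ₁.
cos²φ₂ / cos²φ₁ = 11.7  ⇒  cos φ₁ = cos 43.1° / √11.7 = 0.7302/3.421 = 0.2135.
φ₁ = arccos(0.2135) ≈ 77.7°.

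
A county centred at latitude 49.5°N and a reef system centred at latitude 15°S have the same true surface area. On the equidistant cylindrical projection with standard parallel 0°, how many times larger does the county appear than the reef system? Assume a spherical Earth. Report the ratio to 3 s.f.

Plate carrée maps x = Rλ, y = Rφ. The meridian scale is h = 1 and the parallel scale is k = 1/cos φ = sec φ.
Areal scale at 49.5°: h·k = 1.000 × 1.540 = 1.540.
Areal scale at 15°: h·k = 1.000 × 1.035 = 1.035.
Ratio = 1.540/1.035 ≈ 1.49.

1.49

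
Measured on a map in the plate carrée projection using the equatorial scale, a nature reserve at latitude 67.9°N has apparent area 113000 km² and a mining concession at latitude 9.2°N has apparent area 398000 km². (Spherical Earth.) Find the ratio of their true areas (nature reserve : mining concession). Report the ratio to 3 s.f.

Plate carrée has h = 1 and k = sec φ, giving areal scale sec φ; true area = (apparent area) · cos φ.
True area of nature reserve: 113000 × cos(67.9°) = 113000 × 0.3762 = 42510 km².
True area of mining concession: 398000 × cos(9.2°) = 398000 × 0.9871 = 392900 km².
Ratio = 42510 / 392900 ≈ 0.108.

0.108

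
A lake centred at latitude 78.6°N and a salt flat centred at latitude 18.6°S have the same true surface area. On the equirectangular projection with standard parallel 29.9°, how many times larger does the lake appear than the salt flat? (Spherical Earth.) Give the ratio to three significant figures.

With standard parallel φ₀ = 29.9°, the equirectangular projection gives x = Rλ cos φ₀, y = Rφ, so h = 1 and k = cos 29.9° / cos φ.
Areal scale at 78.6°: h·k = 1.000 × 4.386 = 4.386.
Areal scale at 18.6°: h·k = 1.000 × 0.9147 = 0.9147.
Ratio = 4.386/0.9147 ≈ 4.80.

4.80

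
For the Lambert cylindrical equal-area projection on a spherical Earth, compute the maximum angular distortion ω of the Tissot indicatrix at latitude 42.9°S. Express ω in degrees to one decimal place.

The Lambert cylindrical equal-area projection is the cylindrical equal-area projection with its standard parallel at the equator (φ₀ = 0). A cylindrical equal-area projection with standard parallel φ₀ has meridian scale h = cos φ / cos φ₀ and parallel scale k = cos φ₀ / cos φ (so areas are preserved, h·k = 1).
At 42.9°: h = 0.7325, k = 1.365; principal scales a = 1.365, b = 0.7325.
sin(ω/2) = (a − b)/(a + b) = 0.6326/2.098 = 0.3016, so ω = 2 arcsin(0.3016) ≈ 35.1°.

35.1°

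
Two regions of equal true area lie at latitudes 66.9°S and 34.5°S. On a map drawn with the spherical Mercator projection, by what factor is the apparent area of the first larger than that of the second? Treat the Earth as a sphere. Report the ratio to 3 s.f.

On Mercator, area is exaggerated by sec²φ = 1/cos²φ.
At 66.9°: sec²(66.9°) = 1/0.3923² = 6.497.
At 34.5°: sec²(34.5°) = 1/0.8241² = 1.472.
Ratio = 6.497/1.472 = cos²(34.5°)/cos²(66.9°) ≈ 4.41.

4.41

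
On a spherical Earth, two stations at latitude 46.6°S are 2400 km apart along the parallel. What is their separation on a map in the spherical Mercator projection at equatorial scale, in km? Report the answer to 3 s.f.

3490 km

For Mercator, h = k = sec φ (a conformal cylindrical projection has a single point scale, 1/cos φ).
Along the parallel, k = sec 46.6° = 1/0.6871 = 1.455.
Map distance = 2400 × 1.455 ≈ 3490 km.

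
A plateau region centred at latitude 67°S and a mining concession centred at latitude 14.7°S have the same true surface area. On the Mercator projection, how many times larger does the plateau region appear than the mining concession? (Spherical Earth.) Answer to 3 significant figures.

6.13

Mercator is conformal with k = sec φ, so areal scale = k² = sec²φ.
At 67°: sec²(67°) = 1/0.3907² = 6.550.
At 14.7°: sec²(14.7°) = 1/0.9673² = 1.069.
Ratio = 6.550/1.069 = cos²(14.7°)/cos²(67°) ≈ 6.13.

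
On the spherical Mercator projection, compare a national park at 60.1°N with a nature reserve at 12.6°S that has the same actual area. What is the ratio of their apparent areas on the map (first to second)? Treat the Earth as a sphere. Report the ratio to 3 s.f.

On Mercator, area is exaggerated by sec²φ = 1/cos²φ.
At 60.1°: sec²(60.1°) = 1/0.4985² = 4.024.
At 12.6°: sec²(12.6°) = 1/0.9759² = 1.050.
Ratio = 4.024/1.050 = cos²(12.6°)/cos²(60.1°) ≈ 3.83.

3.83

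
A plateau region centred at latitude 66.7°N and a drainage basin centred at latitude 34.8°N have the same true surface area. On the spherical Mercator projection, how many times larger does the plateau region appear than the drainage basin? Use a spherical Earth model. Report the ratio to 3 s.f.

4.31

On Mercator, area is exaggerated by sec²φ = 1/cos²φ.
At 66.7°: sec²(66.7°) = 1/0.3955² = 6.392.
At 34.8°: sec²(34.8°) = 1/0.8211² = 1.483.
Ratio = 6.392/1.483 = cos²(34.8°)/cos²(66.7°) ≈ 4.31.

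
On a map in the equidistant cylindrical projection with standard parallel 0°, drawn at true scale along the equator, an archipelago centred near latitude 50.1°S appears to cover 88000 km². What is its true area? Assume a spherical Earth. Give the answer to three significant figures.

In the plate carrée (x = Rλ, y = Rφ), meridians are true-scale (h = 1) and parallels are stretched by k = sec φ.
Areal scale = h·k = 1 × sec φ; at 50.1°, h = 1.000, k = 1.559, so h·k = 1.559.
True area = apparent / (areal scale) = 88000 / 1.559 ≈ 56400 km².

56400 km²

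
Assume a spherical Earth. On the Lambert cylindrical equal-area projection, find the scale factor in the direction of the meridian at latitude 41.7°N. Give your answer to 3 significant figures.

The Lambert cylindrical equal-area projection is the cylindrical equal-area projection with its standard parallel at the equator (φ₀ = 0). For cylindrical equal-area with standard parallel φ₀, h = cos φ / cos φ₀ and k = cos φ₀ / cos φ, so h·k = 1.
h = cos 41.7° / cos 0° = 0.7466/1.000 = 0.7466.

0.747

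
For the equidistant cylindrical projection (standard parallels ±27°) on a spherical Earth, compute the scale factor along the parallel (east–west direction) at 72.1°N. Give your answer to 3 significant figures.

The equidistant cylindrical projection with φ₀ = 27° has h = 1 (meridians true) and k = cos φ₀ / cos φ along parallels.
k = cos 27° / cos 72.1° = 0.8910/0.3074 = 2.899.

2.90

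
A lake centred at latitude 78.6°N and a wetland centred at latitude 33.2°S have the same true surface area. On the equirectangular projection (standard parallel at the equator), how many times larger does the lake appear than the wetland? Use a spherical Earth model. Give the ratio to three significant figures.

4.23

For the equirectangular projection with φ₀ = 0 (plate carrée), h = 1 along meridians and k = sec φ along parallels.
Areal scale at 78.6°: h·k = 1.000 × 5.059 = 5.059.
Areal scale at 33.2°: h·k = 1.000 × 1.195 = 1.195.
Ratio = 5.059/1.195 ≈ 4.23.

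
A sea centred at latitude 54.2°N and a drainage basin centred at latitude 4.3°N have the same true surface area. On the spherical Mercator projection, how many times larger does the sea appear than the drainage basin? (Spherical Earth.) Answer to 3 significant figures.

2.91

On Mercator, area is exaggerated by sec²φ = 1/cos²φ.
At 54.2°: sec²(54.2°) = 1/0.5850² = 2.922.
At 4.3°: sec²(4.3°) = 1/0.9972² = 1.006.
Ratio = 2.922/1.006 = cos²(4.3°)/cos²(54.2°) ≈ 2.91.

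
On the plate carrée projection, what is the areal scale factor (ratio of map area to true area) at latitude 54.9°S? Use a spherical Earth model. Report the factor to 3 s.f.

For the equirectangular projection with φ₀ = 0 (plate carrée), h = 1 along meridians and k = sec φ along parallels.
Areal scale = h·k = 1 × sec φ; at 54.9°, h = 1.000, k = 1.739, so h·k = 1.739.

1.74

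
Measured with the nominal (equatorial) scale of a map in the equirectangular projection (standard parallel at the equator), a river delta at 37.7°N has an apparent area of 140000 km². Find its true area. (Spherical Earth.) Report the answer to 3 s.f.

For the equirectangular projection with φ₀ = 0 (plate carrée), h = 1 along meridians and k = sec φ along parallels.
Areal scale = h·k = 1 × sec φ; at 37.7°, h = 1.000, k = 1.264, so h·k = 1.264.
True area = apparent / (areal scale) = 140000 / 1.264 ≈ 111000 km².

111000 km²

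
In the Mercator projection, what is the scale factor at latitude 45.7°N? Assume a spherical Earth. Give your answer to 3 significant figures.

1.43

Mercator is conformal, so the point scale is isotropic: h = k = sec φ = 1/cos φ.
k = 1/cos 45.7° = 1/0.6984 = 1.432.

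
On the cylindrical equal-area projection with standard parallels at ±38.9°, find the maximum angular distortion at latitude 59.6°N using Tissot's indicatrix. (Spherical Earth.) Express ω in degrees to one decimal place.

47.9°

A cylindrical equal-area projection with standard parallel φ₀ has meridian scale h = cos φ / cos φ₀ and parallel scale k = cos φ₀ / cos φ (so areas are preserved, h·k = 1).
At 59.6°: h = 0.6502, k = 1.538; principal scales a = 1.538, b = 0.6502.
sin(ω/2) = (a − b)/(a + b) = 0.8877/2.188 = 0.4057, so ω = 2 arcsin(0.4057) ≈ 47.9°.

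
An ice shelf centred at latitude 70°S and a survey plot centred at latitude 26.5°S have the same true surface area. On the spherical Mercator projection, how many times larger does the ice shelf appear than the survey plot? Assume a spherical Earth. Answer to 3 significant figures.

Mercator is conformal with k = sec φ, so areal scale = k² = sec²φ.
At 70°: sec²(70°) = 1/0.3420² = 8.549.
At 26.5°: sec²(26.5°) = 1/0.8949² = 1.249.
Ratio = 8.549/1.249 = cos²(26.5°)/cos²(70°) ≈ 6.85.

6.85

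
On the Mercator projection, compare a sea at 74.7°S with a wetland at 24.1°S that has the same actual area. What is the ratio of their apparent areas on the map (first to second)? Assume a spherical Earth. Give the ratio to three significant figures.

Mercator is conformal with k = sec φ, so areal scale = k² = sec²φ.
At 74.7°: sec²(74.7°) = 1/0.2639² = 14.36.
At 24.1°: sec²(24.1°) = 1/0.9128² = 1.200.
Ratio = 14.36/1.200 = cos²(24.1°)/cos²(74.7°) ≈ 12.0.

12.0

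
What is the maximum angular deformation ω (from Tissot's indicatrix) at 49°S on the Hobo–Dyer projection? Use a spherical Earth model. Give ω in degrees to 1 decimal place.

21.6°

The Hobo–Dyer projection is cylindrical equal-area with φ₀ = 37.5°. Cylindrical equal-area (φ₀ = 37.5°): h = cos φ / cos 37.5° along meridians, k = cos 37.5° / cos φ along parallels; h·k = 1.
At 49°: h = 0.8269, k = 1.209; principal scales a = 1.209, b = 0.8269.
sin(ω/2) = (a − b)/(a + b) = 0.3823/2.036 = 0.1878, so ω = 2 arcsin(0.1878) ≈ 21.6°.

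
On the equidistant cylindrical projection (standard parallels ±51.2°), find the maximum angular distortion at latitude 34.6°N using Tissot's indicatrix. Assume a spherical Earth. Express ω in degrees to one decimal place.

The equidistant cylindrical projection with φ₀ = 51.2° has h = 1 (meridians true) and k = cos φ₀ / cos φ along parallels.
At 34.6°: h = 1.000, k = 0.7612; principal scales a = 1.000, b = 0.7612.
sin(ω/2) = (a − b)/(a + b) = 0.2388/1.761 = 0.1356, so ω = 2 arcsin(0.1356) ≈ 15.6°.

15.6°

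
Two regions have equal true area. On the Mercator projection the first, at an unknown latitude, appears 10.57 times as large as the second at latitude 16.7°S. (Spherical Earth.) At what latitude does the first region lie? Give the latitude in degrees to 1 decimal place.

72.9°

Mercator areal scale is sec²φ, so apparent-area ratio = sec²φ₁ / sec²φ₂ = cos²φ₂ / cos²φ₁.
cos²φ₂ / cos²φ₁ = 10.57  ⇒  cos φ₁ = cos 16.7° / √10.57 = 0.9578/3.251 = 0.2946.
φ₁ = arccos(0.2946) ≈ 72.9°.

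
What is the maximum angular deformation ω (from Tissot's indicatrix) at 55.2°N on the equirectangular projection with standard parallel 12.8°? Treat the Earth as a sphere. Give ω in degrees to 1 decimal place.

30.3°

In the equirectangular projection with standard parallel φ₀ = 12.8° (x = Rλ cos φ₀, y = Rφ), meridians are true-scale (h = 1) and the parallel scale is k = cos φ₀ / cos φ.
At 55.2°: h = 1.000, k = 1.709; principal scales a = 1.709, b = 1.000.
sin(ω/2) = (a − b)/(a + b) = 0.7086/2.709 = 0.2616, so ω = 2 arcsin(0.2616) ≈ 30.3°.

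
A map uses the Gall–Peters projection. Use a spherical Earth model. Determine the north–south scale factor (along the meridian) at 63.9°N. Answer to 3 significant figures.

The Gall–Peters projection is cylindrical equal-area with φ₀ = 45°. Cylindrical equal-area (φ₀ = 45°): h = cos φ / cos 45° along meridians, k = cos 45° / cos φ along parallels; h·k = 1.
h = cos 63.9° / cos 45° = 0.4399/0.7071 = 0.6222.

0.622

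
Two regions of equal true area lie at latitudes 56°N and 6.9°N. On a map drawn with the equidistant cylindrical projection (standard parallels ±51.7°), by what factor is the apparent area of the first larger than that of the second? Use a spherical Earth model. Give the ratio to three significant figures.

The equidistant cylindrical projection with φ₀ = 51.7° has h = 1 (meridians true) and k = cos φ₀ / cos φ along parallels.
Areal scale at 56°: h·k = 1.000 × 1.108 = 1.108.
Areal scale at 6.9°: h·k = 1.000 × 0.6243 = 0.6243.
Ratio = 1.108/0.6243 ≈ 1.78.

1.78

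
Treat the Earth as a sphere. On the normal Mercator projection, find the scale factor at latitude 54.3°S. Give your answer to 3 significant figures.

Mercator is conformal, so the point scale is isotropic: h = k = sec φ = 1/cos φ.
k = 1/cos 54.3° = 1/0.5835 = 1.714.

1.71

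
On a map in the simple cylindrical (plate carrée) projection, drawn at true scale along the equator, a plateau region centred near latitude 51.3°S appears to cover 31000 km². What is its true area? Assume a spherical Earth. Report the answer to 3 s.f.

19400 km²

In the plate carrée (x = Rλ, y = Rφ), meridians are true-scale (h = 1) and parallels are stretched by k = sec φ.
Areal scale = h·k = 1 × sec φ; at 51.3°, h = 1.000, k = 1.599, so h·k = 1.599.
True area = apparent / (areal scale) = 31000 / 1.599 ≈ 19400 km².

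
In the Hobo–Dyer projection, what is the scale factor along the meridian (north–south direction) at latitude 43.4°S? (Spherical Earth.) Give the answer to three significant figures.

The Hobo–Dyer projection is cylindrical equal-area with φ₀ = 37.5°. A cylindrical equal-area projection with standard parallel φ₀ has meridian scale h = cos φ / cos φ₀ and parallel scale k = cos φ₀ / cos φ (so areas are preserved, h·k = 1).
h = cos 43.4° / cos 37.5° = 0.7266/0.7934 = 0.9158.

0.916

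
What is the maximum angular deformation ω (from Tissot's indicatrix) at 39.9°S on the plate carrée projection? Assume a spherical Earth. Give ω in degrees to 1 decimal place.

15.1°

For the equirectangular projection with φ₀ = 0 (plate carrée), h = 1 along meridians and k = sec φ along parallels.
At 39.9°: h = 1.000, k = 1.304; principal scales a = 1.304, b = 1.000.
sin(ω/2) = (a − b)/(a + b) = 0.3035/2.304 = 0.1318, so ω = 2 arcsin(0.1318) ≈ 15.1°.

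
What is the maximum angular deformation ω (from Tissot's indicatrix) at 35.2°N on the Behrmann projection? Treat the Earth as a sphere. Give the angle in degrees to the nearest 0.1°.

6.7°

Behrmann is a cylindrical equal-area projection with standard parallels at ±30°. A cylindrical equal-area projection with standard parallel φ₀ has meridian scale h = cos φ / cos φ₀ and parallel scale k = cos φ₀ / cos φ (so areas are preserved, h·k = 1).
At 35.2°: h = 0.9436, k = 1.060; principal scales a = 1.060, b = 0.9436.
sin(ω/2) = (a − b)/(a + b) = 0.1163/2.003 = 0.05803, so ω = 2 arcsin(0.05803) ≈ 6.7°.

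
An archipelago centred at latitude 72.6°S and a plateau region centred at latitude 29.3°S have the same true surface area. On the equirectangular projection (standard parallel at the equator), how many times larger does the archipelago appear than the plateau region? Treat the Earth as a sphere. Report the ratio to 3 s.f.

2.92

In the plate carrée (x = Rλ, y = Rφ), meridians are true-scale (h = 1) and parallels are stretched by k = sec φ.
Areal scale at 72.6°: h·k = 1.000 × 3.344 = 3.344.
Areal scale at 29.3°: h·k = 1.000 × 1.147 = 1.147.
Ratio = 3.344/1.147 ≈ 2.92.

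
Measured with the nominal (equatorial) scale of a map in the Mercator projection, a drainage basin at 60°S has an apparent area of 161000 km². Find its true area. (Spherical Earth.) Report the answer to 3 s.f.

The Mercator projection is conformal; its linear scale factor is the same in every direction and equals sec φ = 1/cos φ.
Areal scale = k² = sec²φ = 1/cos²(60°) = 1/0.5000² = 4.000.
True area = apparent / (areal scale) = 161000 / 4.000 ≈ 40300 km².

40300 km²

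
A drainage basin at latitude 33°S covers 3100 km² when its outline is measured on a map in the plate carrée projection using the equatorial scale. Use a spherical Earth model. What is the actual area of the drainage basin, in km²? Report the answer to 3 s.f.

In the plate carrée (x = Rλ, y = Rφ), meridians are true-scale (h = 1) and parallels are stretched by k = sec φ.
Areal scale = h·k = 1 × sec φ; at 33°, h = 1.000, k = 1.192, so h·k = 1.192.
True area = apparent / (areal scale) = 3100 / 1.192 ≈ 2600 km².

2600 km²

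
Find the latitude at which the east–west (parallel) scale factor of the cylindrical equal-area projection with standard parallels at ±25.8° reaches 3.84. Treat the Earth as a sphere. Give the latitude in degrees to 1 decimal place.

Cylindrical equal-area (φ₀ = 25.8°): h = cos φ / cos 25.8° along meridians, k = cos 25.8° / cos φ along parallels; h·k = 1.
k = cos φ₀ / cos φ = 3.84  ⇒  cos φ = cos 25.8° / 3.84 = 0.2345.
φ = arccos(0.2345) ≈ 76.4°.

76.4°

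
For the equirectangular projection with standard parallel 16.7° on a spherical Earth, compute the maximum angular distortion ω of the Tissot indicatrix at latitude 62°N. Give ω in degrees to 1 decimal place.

With standard parallel φ₀ = 16.7°, the equirectangular projection gives x = Rλ cos φ₀, y = Rφ, so h = 1 and k = cos 16.7° / cos φ.
At 62°: h = 1.000, k = 2.040; principal scales a = 2.040, b = 1.000.
sin(ω/2) = (a − b)/(a + b) = 1.040/3.040 = 0.3422, so ω = 2 arcsin(0.3422) ≈ 40.0°.

40.0°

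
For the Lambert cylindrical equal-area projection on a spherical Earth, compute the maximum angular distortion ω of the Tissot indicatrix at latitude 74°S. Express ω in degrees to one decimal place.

The Lambert cylindrical equal-area projection is the cylindrical equal-area projection with its standard parallel at the equator (φ₀ = 0). Cylindrical equal-area (φ₀ = 0°): h = cos φ / cos 0° along meridians, k = cos 0° / cos φ along parallels; h·k = 1.
At 74°: h = 0.2756, k = 3.628; principal scales a = 3.628, b = 0.2756.
sin(ω/2) = (a − b)/(a + b) = 3.352/3.904 = 0.8588, so ω = 2 arcsin(0.8588) ≈ 118.4°.

118.4°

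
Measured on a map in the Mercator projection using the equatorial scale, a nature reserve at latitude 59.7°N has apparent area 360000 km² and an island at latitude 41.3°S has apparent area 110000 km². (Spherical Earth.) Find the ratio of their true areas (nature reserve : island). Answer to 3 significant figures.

1.48

On Mercator the areal scale is sec²φ, so true area = apparent × cos²φ.
True area of nature reserve: 360000 × cos²(59.7°) = 360000 × 0.2545 = 91640 km².
True area of island: 110000 × cos²(41.3°) = 110000 × 0.5644 = 62080 km².
Ratio = 91640 / 62080 ≈ 1.48.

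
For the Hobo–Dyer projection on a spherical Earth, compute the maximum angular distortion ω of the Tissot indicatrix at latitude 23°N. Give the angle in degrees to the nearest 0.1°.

17.0°

Hobo–Dyer is a cylindrical equal-area projection with standard parallels at ±37.5°. Cylindrical equal-area (φ₀ = 37.5°): h = cos φ / cos 37.5° along meridians, k = cos 37.5° / cos φ along parallels; h·k = 1.
At 23°: h = 1.160, k = 0.8619; principal scales a = 1.160, b = 0.8619.
sin(ω/2) = (a − b)/(a + b) = 0.2984/2.022 = 0.1476, so ω = 2 arcsin(0.1476) ≈ 17.0°.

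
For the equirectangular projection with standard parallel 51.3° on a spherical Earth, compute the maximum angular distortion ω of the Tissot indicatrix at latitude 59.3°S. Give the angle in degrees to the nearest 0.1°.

In the equirectangular projection with standard parallel φ₀ = 51.3° (x = Rλ cos φ₀, y = Rφ), meridians are true-scale (h = 1) and the parallel scale is k = cos φ₀ / cos φ.
At 59.3°: h = 1.000, k = 1.225; principal scales a = 1.225, b = 1.000.
sin(ω/2) = (a − b)/(a + b) = 0.2247/2.225 = 0.1010, so ω = 2 arcsin(0.1010) ≈ 11.6°.

11.6°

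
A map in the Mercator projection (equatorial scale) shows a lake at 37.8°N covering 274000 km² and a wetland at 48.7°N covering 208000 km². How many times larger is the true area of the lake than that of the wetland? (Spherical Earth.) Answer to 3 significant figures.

Since Mercator area scale is 1/cos²φ, the true area equals the apparent area multiplied by cos²φ.
True area of lake: 274000 × cos²(37.8°) = 274000 × 0.6243 = 171100 km².
True area of wetland: 208000 × cos²(48.7°) = 208000 × 0.4356 = 90610 km².
Ratio = 171100 / 90610 ≈ 1.89.

1.89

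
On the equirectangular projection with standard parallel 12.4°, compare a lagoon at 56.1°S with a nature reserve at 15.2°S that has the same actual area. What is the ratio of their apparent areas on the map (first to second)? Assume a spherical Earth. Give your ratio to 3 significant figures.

1.73

With standard parallel φ₀ = 12.4°, the equirectangular projection gives x = Rλ cos φ₀, y = Rφ, so h = 1 and k = cos 12.4° / cos φ.
Areal scale at 56.1°: h·k = 1.000 × 1.751 = 1.751.
Areal scale at 15.2°: h·k = 1.000 × 1.012 = 1.012.
Ratio = 1.751/1.012 ≈ 1.73.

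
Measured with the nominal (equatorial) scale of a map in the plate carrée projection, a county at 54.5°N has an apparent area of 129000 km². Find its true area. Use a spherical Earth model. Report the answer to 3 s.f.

For the equirectangular projection with φ₀ = 0 (plate carrée), h = 1 along meridians and k = sec φ along parallels.
Areal scale = h·k = 1 × sec φ; at 54.5°, h = 1.000, k = 1.722, so h·k = 1.722.
True area = apparent / (areal scale) = 129000 / 1.722 ≈ 74900 km².

74900 km²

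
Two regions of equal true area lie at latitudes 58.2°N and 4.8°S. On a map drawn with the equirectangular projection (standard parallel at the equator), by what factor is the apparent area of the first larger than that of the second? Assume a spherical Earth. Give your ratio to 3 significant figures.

1.89

For the equirectangular projection with φ₀ = 0 (plate carrée), h = 1 along meridians and k = sec φ along parallels.
Areal scale at 58.2°: h·k = 1.000 × 1.898 = 1.898.
Areal scale at 4.8°: h·k = 1.000 × 1.004 = 1.004.
Ratio = 1.898/1.004 ≈ 1.89.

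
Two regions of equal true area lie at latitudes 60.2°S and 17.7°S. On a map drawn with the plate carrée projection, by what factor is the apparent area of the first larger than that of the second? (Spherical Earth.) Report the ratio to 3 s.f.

In the plate carrée (x = Rλ, y = Rφ), meridians are true-scale (h = 1) and parallels are stretched by k = sec φ.
Areal scale at 60.2°: h·k = 1.000 × 2.012 = 2.012.
Areal scale at 17.7°: h·k = 1.000 × 1.050 = 1.050.
Ratio = 2.012/1.050 ≈ 1.92.

1.92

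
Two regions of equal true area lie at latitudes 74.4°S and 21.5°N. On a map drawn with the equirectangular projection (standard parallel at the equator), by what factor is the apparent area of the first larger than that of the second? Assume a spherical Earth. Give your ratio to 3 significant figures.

Plate carrée maps x = Rλ, y = Rφ. The meridian scale is h = 1 and the parallel scale is k = 1/cos φ = sec φ.
Areal scale at 74.4°: h·k = 1.000 × 3.719 = 3.719.
Areal scale at 21.5°: h·k = 1.000 × 1.075 = 1.075.
Ratio = 3.719/1.075 ≈ 3.46.

3.46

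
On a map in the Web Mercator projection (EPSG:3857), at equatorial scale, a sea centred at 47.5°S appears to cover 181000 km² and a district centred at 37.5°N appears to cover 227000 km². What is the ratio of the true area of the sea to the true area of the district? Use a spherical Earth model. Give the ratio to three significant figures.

0.578

Since Mercator area scale is 1/cos²φ, the true area equals the apparent area multiplied by cos²φ.
True area of sea: 181000 × cos²(47.5°) = 181000 × 0.4564 = 82610 km².
True area of district: 227000 × cos²(37.5°) = 227000 × 0.6294 = 142900 km².
Ratio = 82610 / 142900 ≈ 0.578.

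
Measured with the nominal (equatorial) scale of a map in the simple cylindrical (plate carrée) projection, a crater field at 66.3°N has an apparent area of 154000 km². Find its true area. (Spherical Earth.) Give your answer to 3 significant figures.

61900 km²

For the equirectangular projection with φ₀ = 0 (plate carrée), h = 1 along meridians and k = sec φ along parallels.
Areal scale = h·k = 1 × sec φ; at 66.3°, h = 1.000, k = 2.488, so h·k = 2.488.
True area = apparent / (areal scale) = 154000 / 2.488 ≈ 61900 km².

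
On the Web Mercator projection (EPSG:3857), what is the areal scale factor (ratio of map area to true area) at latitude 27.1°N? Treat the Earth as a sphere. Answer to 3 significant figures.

1.26

Mercator is conformal, so the point scale is isotropic: h = k = sec φ = 1/cos φ.
Areal scale = k² = sec²φ = 1/cos²(27.1°) = 1/0.8902² = 1.262.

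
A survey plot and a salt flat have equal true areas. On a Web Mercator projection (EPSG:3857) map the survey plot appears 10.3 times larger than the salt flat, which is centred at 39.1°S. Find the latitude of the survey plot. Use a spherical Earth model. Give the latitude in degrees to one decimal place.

On Mercator, (apparent₁)/(apparent₂) = sec²φ₁ / sec²φ₂ when true areas are equal.
cos²φ₂ / cos²φ₁ = 10.3  ⇒  cos φ₁ = cos 39.1° / √10.3 = 0.7760/3.209 = 0.2418.
φ₁ = arccos(0.2418) ≈ 76.0°.

76.0°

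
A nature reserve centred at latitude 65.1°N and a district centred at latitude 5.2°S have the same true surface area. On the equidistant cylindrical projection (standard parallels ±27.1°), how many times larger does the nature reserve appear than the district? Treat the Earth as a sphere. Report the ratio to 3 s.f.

2.37

In the equirectangular projection with standard parallel φ₀ = 27.1° (x = Rλ cos φ₀, y = Rφ), meridians are true-scale (h = 1) and the parallel scale is k = cos φ₀ / cos φ.
Areal scale at 65.1°: h·k = 1.000 × 2.114 = 2.114.
Areal scale at 5.2°: h·k = 1.000 × 0.8939 = 0.8939.
Ratio = 2.114/0.8939 ≈ 2.37.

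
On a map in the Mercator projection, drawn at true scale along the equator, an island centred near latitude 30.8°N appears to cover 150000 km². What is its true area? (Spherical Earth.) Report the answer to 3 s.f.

111000 km²

For Mercator, h = k = sec φ (a conformal cylindrical projection has a single point scale, 1/cos φ).
Areal scale = k² = sec²φ = 1/cos²(30.8°) = 1/0.8590² = 1.355.
True area = apparent / (areal scale) = 150000 / 1.355 ≈ 111000 km².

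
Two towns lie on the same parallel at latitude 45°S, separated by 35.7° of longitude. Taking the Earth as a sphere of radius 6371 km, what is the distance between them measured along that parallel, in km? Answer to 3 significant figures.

2810 km

Arc length along a parallel = R cos φ · Δλ (with Δλ in radians).
= 6371 × cos 45° × (35.7° × π/180) = 6371 × 0.7071 × 0.6231 ≈ 2810 km.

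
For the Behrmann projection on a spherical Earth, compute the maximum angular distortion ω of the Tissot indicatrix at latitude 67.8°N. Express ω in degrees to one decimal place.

The Behrmann projection is cylindrical equal-area with φ₀ = 30°. A cylindrical equal-area projection with standard parallel φ₀ has meridian scale h = cos φ / cos φ₀ and parallel scale k = cos φ₀ / cos φ (so areas are preserved, h·k = 1).
At 67.8°: h = 0.4363, k = 2.292; principal scales a = 2.292, b = 0.4363.
sin(ω/2) = (a − b)/(a + b) = 1.856/2.728 = 0.6802, so ω = 2 arcsin(0.6802) ≈ 85.7°.

85.7°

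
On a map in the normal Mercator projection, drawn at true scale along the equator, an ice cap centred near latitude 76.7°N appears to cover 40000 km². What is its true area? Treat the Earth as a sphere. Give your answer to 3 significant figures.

The Mercator projection is conformal; its linear scale factor is the same in every direction and equals sec φ = 1/cos φ.
Areal scale = k² = sec²φ = 1/cos²(76.7°) = 1/0.2300² = 18.90.
True area = apparent / (areal scale) = 40000 / 18.90 ≈ 2120 km².

2120 km²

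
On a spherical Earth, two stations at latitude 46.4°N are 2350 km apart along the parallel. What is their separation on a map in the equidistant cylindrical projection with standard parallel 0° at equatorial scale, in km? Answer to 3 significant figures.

For the equirectangular projection with φ₀ = 0 (plate carrée), h = 1 along meridians and k = sec φ along parallels.
Along the parallel, k = sec 46.4° = 1/0.6896 = 1.450.
Map distance = 2350 × 1.450 ≈ 3410 km.

3410 km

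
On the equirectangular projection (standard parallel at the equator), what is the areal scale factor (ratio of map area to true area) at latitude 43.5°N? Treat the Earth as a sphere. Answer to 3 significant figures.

Plate carrée maps x = Rλ, y = Rφ. The meridian scale is h = 1 and the parallel scale is k = 1/cos φ = sec φ.
Areal scale = h·k = 1 × sec φ; at 43.5°, h = 1.000, k = 1.379, so h·k = 1.379.

1.38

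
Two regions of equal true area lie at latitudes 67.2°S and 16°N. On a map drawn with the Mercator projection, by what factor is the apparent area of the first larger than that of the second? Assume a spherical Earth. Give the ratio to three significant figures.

6.15

On Mercator, area is exaggerated by sec²φ = 1/cos²φ.
At 67.2°: sec²(67.2°) = 1/0.3875² = 6.659.
At 16°: sec²(16°) = 1/0.9613² = 1.082.
Ratio = 6.659/1.082 = cos²(16°)/cos²(67.2°) ≈ 6.15.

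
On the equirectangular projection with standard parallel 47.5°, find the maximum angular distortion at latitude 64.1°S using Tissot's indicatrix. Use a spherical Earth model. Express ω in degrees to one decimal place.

The equidistant cylindrical projection with φ₀ = 47.5° has h = 1 (meridians true) and k = cos φ₀ / cos φ along parallels.
At 64.1°: h = 1.000, k = 1.547; principal scales a = 1.547, b = 1.000.
sin(ω/2) = (a − b)/(a + b) = 0.5467/2.547 = 0.2147, so ω = 2 arcsin(0.2147) ≈ 24.8°.

24.8°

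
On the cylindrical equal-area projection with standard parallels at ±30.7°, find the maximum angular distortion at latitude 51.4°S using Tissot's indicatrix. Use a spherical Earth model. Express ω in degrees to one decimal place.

36.1°

A cylindrical equal-area projection with standard parallel φ₀ has meridian scale h = cos φ / cos φ₀ and parallel scale k = cos φ₀ / cos φ (so areas are preserved, h·k = 1).
At 51.4°: h = 0.7256, k = 1.378; principal scales a = 1.378, b = 0.7256.
sin(ω/2) = (a − b)/(a + b) = 0.6527/2.104 = 0.3102, so ω = 2 arcsin(0.3102) ≈ 36.1°.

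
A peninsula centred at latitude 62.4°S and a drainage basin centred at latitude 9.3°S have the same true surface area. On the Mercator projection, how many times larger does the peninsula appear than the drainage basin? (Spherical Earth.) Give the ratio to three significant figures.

On Mercator, area is exaggerated by sec²φ = 1/cos²φ.
At 62.4°: sec²(62.4°) = 1/0.4633² = 4.659.
At 9.3°: sec²(9.3°) = 1/0.9869² = 1.027.
Ratio = 4.659/1.027 = cos²(9.3°)/cos²(62.4°) ≈ 4.54.

4.54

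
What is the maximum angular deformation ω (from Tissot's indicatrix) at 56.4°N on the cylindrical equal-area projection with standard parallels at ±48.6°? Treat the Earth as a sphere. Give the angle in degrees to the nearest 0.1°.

A cylindrical equal-area projection with standard parallel φ₀ has meridian scale h = cos φ / cos φ₀ and parallel scale k = cos φ₀ / cos φ (so areas are preserved, h·k = 1).
At 56.4°: h = 0.8368, k = 1.195; principal scales a = 1.195, b = 0.8368.
sin(ω/2) = (a − b)/(a + b) = 0.3582/2.032 = 0.1763, so ω = 2 arcsin(0.1763) ≈ 20.3°.

20.3°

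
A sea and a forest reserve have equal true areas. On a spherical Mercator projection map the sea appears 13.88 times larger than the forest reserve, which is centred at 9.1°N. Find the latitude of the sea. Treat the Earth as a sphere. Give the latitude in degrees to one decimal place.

74.6°

For equal true areas on Mercator, apparent areas scale as sec²φ, so the ratio is cos²φ₂ / cos²φ₁.
cos²φ₂ / cos²φ₁ = 13.88  ⇒  cos φ₁ = cos 9.1° / √13.88 = 0.9874/3.726 = 0.2650.
φ₁ = arccos(0.2650) ≈ 74.6°.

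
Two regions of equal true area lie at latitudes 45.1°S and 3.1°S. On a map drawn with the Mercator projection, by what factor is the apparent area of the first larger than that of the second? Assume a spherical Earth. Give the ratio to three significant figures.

Mercator areal scale is sec²φ.
At 45.1°: sec²(45.1°) = 1/0.7059² = 2.007.
At 3.1°: sec²(3.1°) = 1/0.9985² = 1.003.
Ratio = 2.007/1.003 = cos²(3.1°)/cos²(45.1°) ≈ 2.00.

2.00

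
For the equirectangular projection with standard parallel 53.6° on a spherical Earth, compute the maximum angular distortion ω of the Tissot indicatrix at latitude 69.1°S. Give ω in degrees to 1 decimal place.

In the equirectangular projection with standard parallel φ₀ = 53.6° (x = Rλ cos φ₀, y = Rφ), meridians are true-scale (h = 1) and the parallel scale is k = cos φ₀ / cos φ.
At 69.1°: h = 1.000, k = 1.663; principal scales a = 1.663, b = 1.000.
sin(ω/2) = (a − b)/(a + b) = 0.6635/2.663 = 0.2491, so ω = 2 arcsin(0.2491) ≈ 28.8°.

28.8°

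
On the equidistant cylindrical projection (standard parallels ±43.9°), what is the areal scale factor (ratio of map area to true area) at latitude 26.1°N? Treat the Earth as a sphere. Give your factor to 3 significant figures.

0.802

The equidistant cylindrical projection with φ₀ = 43.9° has h = 1 (meridians true) and k = cos φ₀ / cos φ along parallels.
Areal scale = h·k = 1 × cos φ₀ / cos φ; at 26.1°, h = 1.000, k = 0.8024, so h·k = 0.8024.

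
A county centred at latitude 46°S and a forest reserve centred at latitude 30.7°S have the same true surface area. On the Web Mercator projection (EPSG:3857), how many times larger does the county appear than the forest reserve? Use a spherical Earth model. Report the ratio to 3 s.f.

1.53

On Mercator, area is exaggerated by sec²φ = 1/cos²φ.
At 46°: sec²(46°) = 1/0.6947² = 2.072.
At 30.7°: sec²(30.7°) = 1/0.8599² = 1.353.
Ratio = 2.072/1.353 = cos²(30.7°)/cos²(46°) ≈ 1.53.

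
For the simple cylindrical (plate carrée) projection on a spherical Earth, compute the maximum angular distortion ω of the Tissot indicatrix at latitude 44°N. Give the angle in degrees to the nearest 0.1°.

Plate carrée maps x = Rλ, y = Rφ. The meridian scale is h = 1 and the parallel scale is k = 1/cos φ = sec φ.
At 44°: h = 1.000, k = 1.390; principal scales a = 1.390, b = 1.000.
sin(ω/2) = (a − b)/(a + b) = 0.3902/2.390 = 0.1632, so ω = 2 arcsin(0.1632) ≈ 18.8°.

18.8°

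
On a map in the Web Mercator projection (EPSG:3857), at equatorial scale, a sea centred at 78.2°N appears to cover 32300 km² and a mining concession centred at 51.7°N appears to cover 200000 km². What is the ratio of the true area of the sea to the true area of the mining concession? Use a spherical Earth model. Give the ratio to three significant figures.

Since Mercator area scale is 1/cos²φ, the true area equals the apparent area multiplied by cos²φ.
True area of sea: 32300 × cos²(78.2°) = 32300 × 0.04182 = 1351 km².
True area of mining concession: 200000 × cos²(51.7°) = 200000 × 0.3841 = 76830 km².
Ratio = 1351 / 76830 ≈ 0.0176.

0.0176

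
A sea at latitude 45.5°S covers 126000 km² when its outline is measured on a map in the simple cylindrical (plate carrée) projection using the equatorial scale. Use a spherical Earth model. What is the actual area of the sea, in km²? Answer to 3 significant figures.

For the equirectangular projection with φ₀ = 0 (plate carrée), h = 1 along meridians and k = sec φ along parallels.
Areal scale = h·k = 1 × sec φ; at 45.5°, h = 1.000, k = 1.427, so h·k = 1.427.
True area = apparent / (areal scale) = 126000 / 1.427 ≈ 88300 km².

88300 km²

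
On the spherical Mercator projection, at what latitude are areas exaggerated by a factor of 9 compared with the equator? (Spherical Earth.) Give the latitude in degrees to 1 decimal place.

70.5°

Mercator areal scale is sec²φ.
sec²φ = 9  ⇒  cos²φ = 0.1111  ⇒  cos φ = 0.3333.
φ = arccos(0.3333) ≈ 70.5°.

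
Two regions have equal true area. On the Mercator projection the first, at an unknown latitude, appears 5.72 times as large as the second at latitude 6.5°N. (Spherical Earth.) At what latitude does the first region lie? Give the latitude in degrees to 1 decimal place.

65.5°

Mercator areal scale is sec²φ, so apparent-area ratio = sec²φ₁ / sec²φ₂ = cos²φ₂ / cos²φ₁.
cos²φ₂ / cos²φ₁ = 5.72  ⇒  cos φ₁ = cos 6.5° / √5.72 = 0.9936/2.392 = 0.4154.
φ₁ = arccos(0.4154) ≈ 65.5°.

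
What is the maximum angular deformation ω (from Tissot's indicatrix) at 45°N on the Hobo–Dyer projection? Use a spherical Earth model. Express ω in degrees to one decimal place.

Hobo–Dyer is a cylindrical equal-area projection with standard parallels at ±37.5°. Cylindrical equal-area (φ₀ = 37.5°): h = cos φ / cos 37.5° along meridians, k = cos 37.5° / cos φ along parallels; h·k = 1.
At 45°: h = 0.8913, k = 1.122; principal scales a = 1.122, b = 0.8913.
sin(ω/2) = (a − b)/(a + b) = 0.2307/2.013 = 0.1146, so ω = 2 arcsin(0.1146) ≈ 13.2°.

13.2°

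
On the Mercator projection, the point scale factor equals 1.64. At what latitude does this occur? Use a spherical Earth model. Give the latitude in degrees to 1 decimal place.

Mercator scale is k = sec φ = 1/cos φ.
1/cos φ = 1.64  ⇒  cos φ = 0.6098  ⇒  φ = arccos(0.6098) ≈ 52.4°.

52.4°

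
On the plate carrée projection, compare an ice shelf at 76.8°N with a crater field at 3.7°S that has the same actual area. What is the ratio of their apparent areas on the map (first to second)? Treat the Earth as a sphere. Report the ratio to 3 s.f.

4.37

For the equirectangular projection with φ₀ = 0 (plate carrée), h = 1 along meridians and k = sec φ along parallels.
Areal scale at 76.8°: h·k = 1.000 × 4.379 = 4.379.
Areal scale at 3.7°: h·k = 1.000 × 1.002 = 1.002.
Ratio = 4.379/1.002 ≈ 4.37.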